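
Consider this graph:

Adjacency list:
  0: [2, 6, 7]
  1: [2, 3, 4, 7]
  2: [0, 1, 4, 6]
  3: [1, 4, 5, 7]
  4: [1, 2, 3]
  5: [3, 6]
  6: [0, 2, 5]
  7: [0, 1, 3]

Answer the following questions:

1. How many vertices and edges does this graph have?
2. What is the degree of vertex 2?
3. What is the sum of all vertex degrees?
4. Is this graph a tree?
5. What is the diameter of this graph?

Count: 8 vertices, 13 edges.
Vertex 2 has neighbors [0, 1, 4, 6], degree = 4.
Handshaking lemma: 2 * 13 = 26.
A tree on 8 vertices has 7 edges. This graph has 13 edges (6 extra). Not a tree.
Diameter (longest shortest path) = 2.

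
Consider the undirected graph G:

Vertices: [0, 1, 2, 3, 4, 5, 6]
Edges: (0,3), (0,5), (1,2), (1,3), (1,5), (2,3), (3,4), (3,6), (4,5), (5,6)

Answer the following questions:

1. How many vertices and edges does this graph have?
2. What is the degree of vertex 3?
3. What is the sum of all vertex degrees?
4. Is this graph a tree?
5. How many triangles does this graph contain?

Count: 7 vertices, 10 edges.
Vertex 3 has neighbors [0, 1, 2, 4, 6], degree = 5.
Handshaking lemma: 2 * 10 = 20.
A tree on 7 vertices has 6 edges. This graph has 10 edges (4 extra). Not a tree.
Number of triangles = 1.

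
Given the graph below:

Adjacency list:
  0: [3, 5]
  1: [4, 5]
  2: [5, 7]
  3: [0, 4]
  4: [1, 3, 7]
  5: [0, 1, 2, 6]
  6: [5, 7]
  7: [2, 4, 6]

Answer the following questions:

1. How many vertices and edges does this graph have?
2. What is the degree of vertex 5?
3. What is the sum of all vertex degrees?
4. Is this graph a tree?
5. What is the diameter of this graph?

Count: 8 vertices, 10 edges.
Vertex 5 has neighbors [0, 1, 2, 6], degree = 4.
Handshaking lemma: 2 * 10 = 20.
A tree on 8 vertices has 7 edges. This graph has 10 edges (3 extra). Not a tree.
Diameter (longest shortest path) = 3.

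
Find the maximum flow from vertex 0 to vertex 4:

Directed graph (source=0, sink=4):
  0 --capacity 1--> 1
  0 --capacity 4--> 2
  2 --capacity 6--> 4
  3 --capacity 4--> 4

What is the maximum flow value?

Computing max flow:
  Flow on (0->2): 4/4
  Flow on (2->4): 4/6
Maximum flow = 4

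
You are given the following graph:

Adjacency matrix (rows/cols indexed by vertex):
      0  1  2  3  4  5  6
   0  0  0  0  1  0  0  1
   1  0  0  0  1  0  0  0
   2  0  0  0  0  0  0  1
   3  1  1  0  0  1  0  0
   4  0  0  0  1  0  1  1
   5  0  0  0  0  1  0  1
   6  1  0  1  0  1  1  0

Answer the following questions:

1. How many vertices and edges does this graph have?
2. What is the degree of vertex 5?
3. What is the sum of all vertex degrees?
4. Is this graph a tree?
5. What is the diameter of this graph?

Count: 7 vertices, 8 edges.
Vertex 5 has neighbors [4, 6], degree = 2.
Handshaking lemma: 2 * 8 = 16.
A tree on 7 vertices has 6 edges. This graph has 8 edges (2 extra). Not a tree.
Diameter (longest shortest path) = 4.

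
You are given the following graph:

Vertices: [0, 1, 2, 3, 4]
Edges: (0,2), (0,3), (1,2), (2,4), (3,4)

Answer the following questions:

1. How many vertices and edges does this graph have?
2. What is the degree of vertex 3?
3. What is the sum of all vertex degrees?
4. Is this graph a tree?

Count: 5 vertices, 5 edges.
Vertex 3 has neighbors [0, 4], degree = 2.
Handshaking lemma: 2 * 5 = 10.
A tree on 5 vertices has 4 edges. This graph has 5 edges (1 extra). Not a tree.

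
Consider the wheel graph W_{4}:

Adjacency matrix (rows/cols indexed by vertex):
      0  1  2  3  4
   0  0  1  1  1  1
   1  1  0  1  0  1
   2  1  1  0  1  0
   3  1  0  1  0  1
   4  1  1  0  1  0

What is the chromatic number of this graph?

W_{4} = C_{4} plus a hub adjacent to every cycle vertex.
The outer cycle needs 2 colors (even cycle); the hub is adjacent to all of them so needs a fresh color.
Chromatic number = 2 + 1 = 3.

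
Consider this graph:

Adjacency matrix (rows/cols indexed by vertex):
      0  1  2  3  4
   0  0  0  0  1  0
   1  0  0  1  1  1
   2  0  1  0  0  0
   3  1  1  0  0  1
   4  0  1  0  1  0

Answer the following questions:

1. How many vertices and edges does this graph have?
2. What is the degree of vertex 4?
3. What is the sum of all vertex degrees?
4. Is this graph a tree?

Count: 5 vertices, 5 edges.
Vertex 4 has neighbors [1, 3], degree = 2.
Handshaking lemma: 2 * 5 = 10.
A tree on 5 vertices has 4 edges. This graph has 5 edges (1 extra). Not a tree.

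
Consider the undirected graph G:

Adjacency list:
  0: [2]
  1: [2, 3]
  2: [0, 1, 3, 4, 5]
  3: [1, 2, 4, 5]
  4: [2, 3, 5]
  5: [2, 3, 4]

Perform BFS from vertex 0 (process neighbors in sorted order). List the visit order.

BFS from vertex 0 (neighbors processed in ascending order):
Visit order: 0, 2, 1, 3, 4, 5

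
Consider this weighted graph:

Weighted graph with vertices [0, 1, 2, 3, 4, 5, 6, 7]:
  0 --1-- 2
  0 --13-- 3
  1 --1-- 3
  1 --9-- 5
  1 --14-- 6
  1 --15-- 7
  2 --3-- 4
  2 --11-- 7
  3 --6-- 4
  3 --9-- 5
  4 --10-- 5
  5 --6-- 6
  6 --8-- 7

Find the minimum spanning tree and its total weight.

Applying Kruskal's algorithm (sort edges by weight, add if no cycle):
  Add (0,2) w=1
  Add (1,3) w=1
  Add (2,4) w=3
  Add (3,4) w=6
  Add (5,6) w=6
  Add (6,7) w=8
  Add (1,5) w=9
  Skip (3,5) w=9 (creates cycle)
  Skip (4,5) w=10 (creates cycle)
  Skip (2,7) w=11 (creates cycle)
  Skip (0,3) w=13 (creates cycle)
  Skip (1,6) w=14 (creates cycle)
  Skip (1,7) w=15 (creates cycle)
MST weight = 34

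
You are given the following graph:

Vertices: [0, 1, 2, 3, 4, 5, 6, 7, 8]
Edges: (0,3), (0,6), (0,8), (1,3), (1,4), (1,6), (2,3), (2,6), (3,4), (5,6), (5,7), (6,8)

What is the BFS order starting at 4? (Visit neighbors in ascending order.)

BFS from vertex 4 (neighbors processed in ascending order):
Visit order: 4, 1, 3, 6, 0, 2, 5, 8, 7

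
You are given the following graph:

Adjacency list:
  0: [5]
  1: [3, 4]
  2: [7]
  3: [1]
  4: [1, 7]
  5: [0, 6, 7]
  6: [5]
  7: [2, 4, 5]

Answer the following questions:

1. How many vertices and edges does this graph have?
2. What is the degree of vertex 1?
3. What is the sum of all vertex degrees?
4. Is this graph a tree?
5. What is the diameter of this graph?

Count: 8 vertices, 7 edges.
Vertex 1 has neighbors [3, 4], degree = 2.
Handshaking lemma: 2 * 7 = 14.
A graph is a tree iff it is connected and has exactly n-1 edges. This graph is connected (all 8 vertices in one component) and has 8-1 = 7 edges. It is a tree.
Diameter (longest shortest path) = 5.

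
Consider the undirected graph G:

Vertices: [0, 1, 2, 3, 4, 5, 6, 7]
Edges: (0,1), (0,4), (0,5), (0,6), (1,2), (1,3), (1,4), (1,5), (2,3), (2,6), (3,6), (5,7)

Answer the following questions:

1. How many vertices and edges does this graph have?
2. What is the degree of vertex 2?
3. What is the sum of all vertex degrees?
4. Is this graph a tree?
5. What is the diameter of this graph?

Count: 8 vertices, 12 edges.
Vertex 2 has neighbors [1, 3, 6], degree = 3.
Handshaking lemma: 2 * 12 = 24.
A tree on 8 vertices has 7 edges. This graph has 12 edges (5 extra). Not a tree.
Diameter (longest shortest path) = 3.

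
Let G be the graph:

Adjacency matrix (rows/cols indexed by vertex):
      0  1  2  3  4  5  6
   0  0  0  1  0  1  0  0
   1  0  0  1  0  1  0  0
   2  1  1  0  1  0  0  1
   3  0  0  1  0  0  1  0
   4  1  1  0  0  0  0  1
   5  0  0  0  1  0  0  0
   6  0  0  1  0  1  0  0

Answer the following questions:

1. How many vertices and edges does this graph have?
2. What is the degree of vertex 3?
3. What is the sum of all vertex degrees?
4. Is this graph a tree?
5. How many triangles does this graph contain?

Count: 7 vertices, 8 edges.
Vertex 3 has neighbors [2, 5], degree = 2.
Handshaking lemma: 2 * 8 = 16.
A tree on 7 vertices has 6 edges. This graph has 8 edges (2 extra). Not a tree.
Number of triangles = 0.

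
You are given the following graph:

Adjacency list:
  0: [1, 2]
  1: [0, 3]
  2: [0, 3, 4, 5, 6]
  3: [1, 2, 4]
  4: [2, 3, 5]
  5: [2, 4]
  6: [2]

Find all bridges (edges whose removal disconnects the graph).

A bridge is an edge whose removal increases the number of connected components.
Bridges found: (2,6)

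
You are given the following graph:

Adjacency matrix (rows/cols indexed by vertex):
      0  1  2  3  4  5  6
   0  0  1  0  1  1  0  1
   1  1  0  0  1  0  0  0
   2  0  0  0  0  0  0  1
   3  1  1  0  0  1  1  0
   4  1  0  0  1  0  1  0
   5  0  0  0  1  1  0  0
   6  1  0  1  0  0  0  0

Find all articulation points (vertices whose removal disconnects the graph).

An articulation point is a vertex whose removal disconnects the graph.
Articulation points: [0, 6]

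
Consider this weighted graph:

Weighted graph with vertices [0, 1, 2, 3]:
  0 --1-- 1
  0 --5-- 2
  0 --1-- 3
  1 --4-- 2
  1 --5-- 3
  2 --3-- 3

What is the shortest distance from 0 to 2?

Using Dijkstra's algorithm from vertex 0:
Shortest path: 0 -> 3 -> 2
Total weight: 1 + 3 = 4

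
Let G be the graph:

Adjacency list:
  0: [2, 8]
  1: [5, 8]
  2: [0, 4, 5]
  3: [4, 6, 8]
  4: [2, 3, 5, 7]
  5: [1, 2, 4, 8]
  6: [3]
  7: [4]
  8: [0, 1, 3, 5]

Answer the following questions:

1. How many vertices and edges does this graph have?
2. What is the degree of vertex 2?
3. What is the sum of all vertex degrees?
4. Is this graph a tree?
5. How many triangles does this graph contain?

Count: 9 vertices, 12 edges.
Vertex 2 has neighbors [0, 4, 5], degree = 3.
Handshaking lemma: 2 * 12 = 24.
A tree on 9 vertices has 8 edges. This graph has 12 edges (4 extra). Not a tree.
Number of triangles = 2.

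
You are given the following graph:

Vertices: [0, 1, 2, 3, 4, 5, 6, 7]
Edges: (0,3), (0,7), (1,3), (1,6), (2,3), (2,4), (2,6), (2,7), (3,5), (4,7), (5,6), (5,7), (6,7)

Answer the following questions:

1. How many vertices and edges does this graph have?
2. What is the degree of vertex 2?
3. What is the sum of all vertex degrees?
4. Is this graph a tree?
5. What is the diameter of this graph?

Count: 8 vertices, 13 edges.
Vertex 2 has neighbors [3, 4, 6, 7], degree = 4.
Handshaking lemma: 2 * 13 = 26.
A tree on 8 vertices has 7 edges. This graph has 13 edges (6 extra). Not a tree.
Diameter (longest shortest path) = 3.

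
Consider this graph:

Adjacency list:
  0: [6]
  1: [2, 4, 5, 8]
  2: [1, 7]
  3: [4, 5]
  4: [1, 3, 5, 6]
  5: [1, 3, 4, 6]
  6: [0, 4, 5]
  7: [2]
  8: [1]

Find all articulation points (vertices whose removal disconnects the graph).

An articulation point is a vertex whose removal disconnects the graph.
Articulation points: [1, 2, 6]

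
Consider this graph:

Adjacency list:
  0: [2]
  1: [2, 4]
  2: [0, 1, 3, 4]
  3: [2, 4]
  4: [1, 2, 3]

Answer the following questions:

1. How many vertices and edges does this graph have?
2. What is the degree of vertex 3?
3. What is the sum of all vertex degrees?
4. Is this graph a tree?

Count: 5 vertices, 6 edges.
Vertex 3 has neighbors [2, 4], degree = 2.
Handshaking lemma: 2 * 6 = 12.
A tree on 5 vertices has 4 edges. This graph has 6 edges (2 extra). Not a tree.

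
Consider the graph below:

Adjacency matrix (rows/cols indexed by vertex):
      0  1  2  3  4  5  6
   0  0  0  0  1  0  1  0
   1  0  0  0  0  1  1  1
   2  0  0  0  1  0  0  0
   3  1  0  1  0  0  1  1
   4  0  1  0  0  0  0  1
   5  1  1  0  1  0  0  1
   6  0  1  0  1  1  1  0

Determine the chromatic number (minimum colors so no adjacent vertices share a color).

The graph has a maximum clique of size 3 (lower bound on chromatic number).
A valid 3-coloring: {0: 2, 1: 0, 2: 1, 3: 0, 4: 1, 5: 1, 6: 2}.
Chromatic number = 3.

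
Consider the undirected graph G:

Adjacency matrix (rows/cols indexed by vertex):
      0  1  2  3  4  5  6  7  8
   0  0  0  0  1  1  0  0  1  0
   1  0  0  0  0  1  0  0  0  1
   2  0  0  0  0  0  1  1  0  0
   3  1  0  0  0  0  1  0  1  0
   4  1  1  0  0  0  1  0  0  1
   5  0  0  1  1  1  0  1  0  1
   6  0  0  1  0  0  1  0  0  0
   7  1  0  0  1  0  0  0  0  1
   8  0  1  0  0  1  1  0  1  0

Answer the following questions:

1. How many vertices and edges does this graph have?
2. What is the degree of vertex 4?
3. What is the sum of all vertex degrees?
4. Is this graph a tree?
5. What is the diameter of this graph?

Count: 9 vertices, 14 edges.
Vertex 4 has neighbors [0, 1, 5, 8], degree = 4.
Handshaking lemma: 2 * 14 = 28.
A tree on 9 vertices has 8 edges. This graph has 14 edges (6 extra). Not a tree.
Diameter (longest shortest path) = 3.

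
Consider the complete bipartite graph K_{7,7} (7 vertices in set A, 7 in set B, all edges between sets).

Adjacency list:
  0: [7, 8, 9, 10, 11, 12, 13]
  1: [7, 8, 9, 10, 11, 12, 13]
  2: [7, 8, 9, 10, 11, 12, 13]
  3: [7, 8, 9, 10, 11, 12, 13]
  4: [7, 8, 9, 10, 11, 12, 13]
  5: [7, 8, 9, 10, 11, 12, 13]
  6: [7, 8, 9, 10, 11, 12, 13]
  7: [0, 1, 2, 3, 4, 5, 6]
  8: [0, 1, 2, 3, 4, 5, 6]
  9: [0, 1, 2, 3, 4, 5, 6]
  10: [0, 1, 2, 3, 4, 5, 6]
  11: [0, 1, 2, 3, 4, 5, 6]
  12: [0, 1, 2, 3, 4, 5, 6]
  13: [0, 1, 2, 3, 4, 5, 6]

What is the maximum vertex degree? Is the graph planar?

Set-A vertices have degree 7; set-B vertices have degree 7. Maximum degree = max(7,7) = 7.
K_{7,7} contains K_{3,3} as a subgraph (since both sides have >= 3 vertices); by Kuratowski's theorem it is not planar.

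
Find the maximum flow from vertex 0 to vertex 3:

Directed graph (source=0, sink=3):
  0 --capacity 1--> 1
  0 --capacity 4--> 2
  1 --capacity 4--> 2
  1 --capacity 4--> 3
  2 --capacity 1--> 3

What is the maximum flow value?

Computing max flow:
  Flow on (0->1): 1/1
  Flow on (0->2): 1/4
  Flow on (1->3): 1/4
  Flow on (2->3): 1/1
Maximum flow = 2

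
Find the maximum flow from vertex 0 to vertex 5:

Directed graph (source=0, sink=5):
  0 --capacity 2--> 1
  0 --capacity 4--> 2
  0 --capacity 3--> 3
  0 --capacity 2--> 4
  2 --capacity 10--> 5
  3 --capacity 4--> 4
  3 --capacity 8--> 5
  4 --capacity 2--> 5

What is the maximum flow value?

Computing max flow:
  Flow on (0->2): 4/4
  Flow on (0->3): 3/3
  Flow on (0->4): 2/2
  Flow on (2->5): 4/10
  Flow on (3->5): 3/8
  Flow on (4->5): 2/2
Maximum flow = 9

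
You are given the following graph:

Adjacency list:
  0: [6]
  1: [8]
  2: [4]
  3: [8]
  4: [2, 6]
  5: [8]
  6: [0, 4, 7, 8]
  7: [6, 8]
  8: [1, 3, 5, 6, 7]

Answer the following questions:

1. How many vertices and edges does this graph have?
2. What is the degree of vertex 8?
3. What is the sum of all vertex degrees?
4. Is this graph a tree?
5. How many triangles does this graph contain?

Count: 9 vertices, 9 edges.
Vertex 8 has neighbors [1, 3, 5, 6, 7], degree = 5.
Handshaking lemma: 2 * 9 = 18.
A tree on 9 vertices has 8 edges. This graph has 9 edges (1 extra). Not a tree.
Number of triangles = 1.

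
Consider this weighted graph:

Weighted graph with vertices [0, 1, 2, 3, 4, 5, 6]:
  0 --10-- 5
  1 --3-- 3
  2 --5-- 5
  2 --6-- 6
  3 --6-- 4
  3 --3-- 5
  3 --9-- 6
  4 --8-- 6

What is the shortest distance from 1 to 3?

Using Dijkstra's algorithm from vertex 1:
Shortest path: 1 -> 3
Total weight: 3 = 3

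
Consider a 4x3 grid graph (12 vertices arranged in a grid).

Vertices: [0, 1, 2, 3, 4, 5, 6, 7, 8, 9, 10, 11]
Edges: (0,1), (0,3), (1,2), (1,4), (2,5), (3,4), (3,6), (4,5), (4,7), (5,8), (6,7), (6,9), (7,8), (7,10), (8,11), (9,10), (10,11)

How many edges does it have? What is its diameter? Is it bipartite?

A 4x3 grid has 9 vertical edges and 8 horizontal edges.
Total edges = 9 + 8 = 17.
Diameter = (4-1) + (3-1) = 5 (corner to opposite corner).
Grid graphs are bipartite (checkerboard coloring).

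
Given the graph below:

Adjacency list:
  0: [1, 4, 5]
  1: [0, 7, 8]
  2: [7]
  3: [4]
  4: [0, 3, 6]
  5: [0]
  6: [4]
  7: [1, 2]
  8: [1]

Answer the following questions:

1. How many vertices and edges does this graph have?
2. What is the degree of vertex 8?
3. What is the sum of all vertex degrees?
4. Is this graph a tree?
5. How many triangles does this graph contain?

Count: 9 vertices, 8 edges.
Vertex 8 has neighbors [1], degree = 1.
Handshaking lemma: 2 * 8 = 16.
A graph is a tree iff it is connected and has exactly n-1 edges. This graph is connected (all 9 vertices in one component) and has 9-1 = 8 edges. It is a tree.
Number of triangles = 0.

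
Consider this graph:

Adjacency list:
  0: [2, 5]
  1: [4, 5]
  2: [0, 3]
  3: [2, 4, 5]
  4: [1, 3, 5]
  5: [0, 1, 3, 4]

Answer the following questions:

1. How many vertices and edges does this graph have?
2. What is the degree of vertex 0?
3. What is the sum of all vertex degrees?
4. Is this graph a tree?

Count: 6 vertices, 8 edges.
Vertex 0 has neighbors [2, 5], degree = 2.
Handshaking lemma: 2 * 8 = 16.
A tree on 6 vertices has 5 edges. This graph has 8 edges (3 extra). Not a tree.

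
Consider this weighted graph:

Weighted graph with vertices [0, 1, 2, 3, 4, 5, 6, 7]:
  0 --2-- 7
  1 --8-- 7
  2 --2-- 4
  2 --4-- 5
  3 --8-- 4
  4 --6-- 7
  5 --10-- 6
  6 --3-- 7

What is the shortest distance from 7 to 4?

Using Dijkstra's algorithm from vertex 7:
Shortest path: 7 -> 4
Total weight: 6 = 6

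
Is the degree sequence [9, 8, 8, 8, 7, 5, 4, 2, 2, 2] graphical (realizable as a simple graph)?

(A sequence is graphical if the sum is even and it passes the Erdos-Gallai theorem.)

Sum of degrees = 55. Sum is odd, so the sequence is NOT graphical.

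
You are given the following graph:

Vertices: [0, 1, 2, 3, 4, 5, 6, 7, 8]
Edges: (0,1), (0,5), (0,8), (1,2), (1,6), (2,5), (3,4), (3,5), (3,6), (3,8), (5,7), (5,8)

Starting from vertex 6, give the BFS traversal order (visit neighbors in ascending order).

BFS from vertex 6 (neighbors processed in ascending order):
Visit order: 6, 1, 3, 0, 2, 4, 5, 8, 7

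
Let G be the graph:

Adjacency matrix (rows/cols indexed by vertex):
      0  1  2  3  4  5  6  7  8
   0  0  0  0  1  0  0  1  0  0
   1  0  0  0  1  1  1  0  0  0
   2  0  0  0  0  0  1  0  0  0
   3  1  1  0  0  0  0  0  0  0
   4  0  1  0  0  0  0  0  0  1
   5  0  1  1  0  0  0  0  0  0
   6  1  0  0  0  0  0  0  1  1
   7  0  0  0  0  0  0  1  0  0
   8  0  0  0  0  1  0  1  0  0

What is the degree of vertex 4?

Vertex 4 has neighbors [1, 8], so deg(4) = 2.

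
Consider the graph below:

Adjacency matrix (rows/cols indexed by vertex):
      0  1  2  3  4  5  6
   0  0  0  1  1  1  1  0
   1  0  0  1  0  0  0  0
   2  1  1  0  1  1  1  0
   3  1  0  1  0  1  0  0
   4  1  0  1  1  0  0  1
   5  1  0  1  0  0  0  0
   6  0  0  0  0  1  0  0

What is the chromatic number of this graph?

The graph has a maximum clique of size 4 (lower bound on chromatic number).
A valid 4-coloring: {0: 1, 1: 1, 2: 0, 3: 3, 4: 2, 5: 2, 6: 0}.
Chromatic number = 4.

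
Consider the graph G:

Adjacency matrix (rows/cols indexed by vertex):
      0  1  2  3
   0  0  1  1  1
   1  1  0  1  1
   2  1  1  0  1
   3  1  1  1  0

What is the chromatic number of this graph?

The graph has a maximum clique of size 4 (lower bound on chromatic number).
A valid 4-coloring: {0: 0, 1: 1, 2: 2, 3: 3}.
Chromatic number = 4.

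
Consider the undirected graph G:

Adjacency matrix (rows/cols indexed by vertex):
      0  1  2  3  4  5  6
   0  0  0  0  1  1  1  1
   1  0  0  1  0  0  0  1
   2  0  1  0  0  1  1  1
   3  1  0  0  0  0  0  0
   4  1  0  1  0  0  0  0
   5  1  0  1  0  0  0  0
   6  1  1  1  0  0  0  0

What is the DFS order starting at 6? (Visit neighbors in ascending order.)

DFS from vertex 6 (neighbors processed in ascending order):
Visit order: 6, 0, 3, 4, 2, 1, 5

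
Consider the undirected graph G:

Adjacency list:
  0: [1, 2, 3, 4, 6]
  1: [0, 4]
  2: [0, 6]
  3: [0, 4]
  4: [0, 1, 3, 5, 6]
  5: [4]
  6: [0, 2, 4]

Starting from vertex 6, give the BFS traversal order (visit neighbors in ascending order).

BFS from vertex 6 (neighbors processed in ascending order):
Visit order: 6, 0, 2, 4, 1, 3, 5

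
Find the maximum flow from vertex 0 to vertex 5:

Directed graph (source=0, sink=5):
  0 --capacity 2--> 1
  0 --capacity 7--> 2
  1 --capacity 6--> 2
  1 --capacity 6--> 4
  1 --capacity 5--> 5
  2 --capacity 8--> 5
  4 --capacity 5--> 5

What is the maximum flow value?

Computing max flow:
  Flow on (0->1): 2/2
  Flow on (0->2): 7/7
  Flow on (1->5): 2/5
  Flow on (2->5): 7/8
Maximum flow = 9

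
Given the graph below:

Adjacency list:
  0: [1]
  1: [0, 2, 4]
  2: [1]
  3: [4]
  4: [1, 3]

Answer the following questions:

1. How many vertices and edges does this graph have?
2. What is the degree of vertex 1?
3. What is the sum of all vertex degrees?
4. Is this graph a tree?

Count: 5 vertices, 4 edges.
Vertex 1 has neighbors [0, 2, 4], degree = 3.
Handshaking lemma: 2 * 4 = 8.
A graph is a tree iff it is connected and has exactly n-1 edges. This graph is connected (all 5 vertices in one component) and has 5-1 = 4 edges. It is a tree.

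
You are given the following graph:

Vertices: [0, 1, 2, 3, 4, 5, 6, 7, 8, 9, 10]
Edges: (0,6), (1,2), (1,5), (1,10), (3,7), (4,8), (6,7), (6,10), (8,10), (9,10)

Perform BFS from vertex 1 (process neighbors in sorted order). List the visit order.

BFS from vertex 1 (neighbors processed in ascending order):
Visit order: 1, 2, 5, 10, 6, 8, 9, 0, 7, 4, 3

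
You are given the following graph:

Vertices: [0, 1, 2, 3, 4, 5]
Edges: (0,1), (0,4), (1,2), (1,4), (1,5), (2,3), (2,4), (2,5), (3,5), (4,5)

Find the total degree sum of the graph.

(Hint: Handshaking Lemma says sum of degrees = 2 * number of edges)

Count edges: 10 edges.
By Handshaking Lemma: sum of degrees = 2 * 10 = 20.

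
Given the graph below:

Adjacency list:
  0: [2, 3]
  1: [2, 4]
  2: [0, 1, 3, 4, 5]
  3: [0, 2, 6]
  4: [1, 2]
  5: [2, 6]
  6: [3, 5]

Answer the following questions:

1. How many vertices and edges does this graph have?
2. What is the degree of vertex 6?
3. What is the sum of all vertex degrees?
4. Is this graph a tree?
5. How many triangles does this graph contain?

Count: 7 vertices, 9 edges.
Vertex 6 has neighbors [3, 5], degree = 2.
Handshaking lemma: 2 * 9 = 18.
A tree on 7 vertices has 6 edges. This graph has 9 edges (3 extra). Not a tree.
Number of triangles = 2.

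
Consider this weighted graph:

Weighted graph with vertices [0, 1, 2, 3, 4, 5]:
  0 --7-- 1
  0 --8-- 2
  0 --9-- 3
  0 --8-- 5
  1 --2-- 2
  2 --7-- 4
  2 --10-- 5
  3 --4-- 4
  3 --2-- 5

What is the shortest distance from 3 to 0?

Using Dijkstra's algorithm from vertex 3:
Shortest path: 3 -> 0
Total weight: 9 = 9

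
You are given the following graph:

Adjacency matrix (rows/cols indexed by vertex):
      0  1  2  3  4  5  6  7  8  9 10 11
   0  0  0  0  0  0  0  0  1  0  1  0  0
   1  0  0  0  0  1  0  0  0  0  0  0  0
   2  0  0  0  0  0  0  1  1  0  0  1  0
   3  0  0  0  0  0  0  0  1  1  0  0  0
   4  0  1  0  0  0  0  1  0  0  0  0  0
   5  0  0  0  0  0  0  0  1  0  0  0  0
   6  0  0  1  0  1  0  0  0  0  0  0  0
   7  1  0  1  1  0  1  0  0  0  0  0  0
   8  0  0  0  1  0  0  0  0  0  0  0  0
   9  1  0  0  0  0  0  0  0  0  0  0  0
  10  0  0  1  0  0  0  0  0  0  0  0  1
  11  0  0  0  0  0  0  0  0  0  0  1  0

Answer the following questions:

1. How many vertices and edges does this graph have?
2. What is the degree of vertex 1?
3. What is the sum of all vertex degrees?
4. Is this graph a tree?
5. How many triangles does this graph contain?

Count: 12 vertices, 11 edges.
Vertex 1 has neighbors [4], degree = 1.
Handshaking lemma: 2 * 11 = 22.
A graph is a tree iff it is connected and has exactly n-1 edges. This graph is connected (all 12 vertices in one component) and has 12-1 = 11 edges. It is a tree.
Number of triangles = 0.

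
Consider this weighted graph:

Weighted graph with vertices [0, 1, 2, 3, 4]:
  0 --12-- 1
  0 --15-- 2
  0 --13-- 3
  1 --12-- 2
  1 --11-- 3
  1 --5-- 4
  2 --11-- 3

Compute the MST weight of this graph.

Applying Kruskal's algorithm (sort edges by weight, add if no cycle):
  Add (1,4) w=5
  Add (1,3) w=11
  Add (2,3) w=11
  Add (0,1) w=12
  Skip (1,2) w=12 (creates cycle)
  Skip (0,3) w=13 (creates cycle)
  Skip (0,2) w=15 (creates cycle)
MST weight = 39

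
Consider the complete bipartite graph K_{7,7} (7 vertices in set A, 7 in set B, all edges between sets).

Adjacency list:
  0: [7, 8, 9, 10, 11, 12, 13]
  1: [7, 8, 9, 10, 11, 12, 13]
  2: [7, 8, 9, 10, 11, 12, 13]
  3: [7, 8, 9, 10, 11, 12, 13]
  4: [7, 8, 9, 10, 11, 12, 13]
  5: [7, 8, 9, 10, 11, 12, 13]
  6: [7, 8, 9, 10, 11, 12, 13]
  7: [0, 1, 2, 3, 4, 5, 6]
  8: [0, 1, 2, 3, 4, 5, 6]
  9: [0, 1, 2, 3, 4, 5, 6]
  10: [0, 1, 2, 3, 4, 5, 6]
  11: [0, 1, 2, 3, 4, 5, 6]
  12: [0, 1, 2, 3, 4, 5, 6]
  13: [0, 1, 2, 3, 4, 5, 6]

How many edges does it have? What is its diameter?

K_{7,7} has 7 * 7 = 49 edges.
Any vertex reaches any opposite-side vertex in 1 step; same-side vertices reach in 2 steps via any opposite-side vertex.
Diameter = 2.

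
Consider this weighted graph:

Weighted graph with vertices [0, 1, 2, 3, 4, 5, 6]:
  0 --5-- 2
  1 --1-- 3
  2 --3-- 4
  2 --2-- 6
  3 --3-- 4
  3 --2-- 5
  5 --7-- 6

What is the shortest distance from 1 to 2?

Using Dijkstra's algorithm from vertex 1:
Shortest path: 1 -> 3 -> 4 -> 2
Total weight: 1 + 3 + 3 = 7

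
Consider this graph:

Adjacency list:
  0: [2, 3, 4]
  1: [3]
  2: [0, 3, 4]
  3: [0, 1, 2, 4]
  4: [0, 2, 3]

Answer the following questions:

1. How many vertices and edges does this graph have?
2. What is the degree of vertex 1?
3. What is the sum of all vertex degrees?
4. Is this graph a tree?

Count: 5 vertices, 7 edges.
Vertex 1 has neighbors [3], degree = 1.
Handshaking lemma: 2 * 7 = 14.
A tree on 5 vertices has 4 edges. This graph has 7 edges (3 extra). Not a tree.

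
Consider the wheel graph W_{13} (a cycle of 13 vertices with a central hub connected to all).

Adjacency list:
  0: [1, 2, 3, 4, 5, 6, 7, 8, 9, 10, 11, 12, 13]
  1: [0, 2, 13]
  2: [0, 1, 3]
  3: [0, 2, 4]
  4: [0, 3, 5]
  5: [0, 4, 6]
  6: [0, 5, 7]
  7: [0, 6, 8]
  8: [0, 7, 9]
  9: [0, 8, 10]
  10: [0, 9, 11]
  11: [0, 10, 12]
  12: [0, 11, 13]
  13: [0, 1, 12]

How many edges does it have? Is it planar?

Wheel graph W_{13}: 13 cycle edges + 13 spoke edges = 26 edges.
Total vertices: 14.
The graph is planar.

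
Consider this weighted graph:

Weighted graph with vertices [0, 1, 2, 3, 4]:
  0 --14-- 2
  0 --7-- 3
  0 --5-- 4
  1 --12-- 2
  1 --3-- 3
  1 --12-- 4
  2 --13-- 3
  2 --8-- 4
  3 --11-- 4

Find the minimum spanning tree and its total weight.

Applying Kruskal's algorithm (sort edges by weight, add if no cycle):
  Add (1,3) w=3
  Add (0,4) w=5
  Add (0,3) w=7
  Add (2,4) w=8
  Skip (3,4) w=11 (creates cycle)
  Skip (1,4) w=12 (creates cycle)
  Skip (1,2) w=12 (creates cycle)
  Skip (2,3) w=13 (creates cycle)
  Skip (0,2) w=14 (creates cycle)
MST weight = 23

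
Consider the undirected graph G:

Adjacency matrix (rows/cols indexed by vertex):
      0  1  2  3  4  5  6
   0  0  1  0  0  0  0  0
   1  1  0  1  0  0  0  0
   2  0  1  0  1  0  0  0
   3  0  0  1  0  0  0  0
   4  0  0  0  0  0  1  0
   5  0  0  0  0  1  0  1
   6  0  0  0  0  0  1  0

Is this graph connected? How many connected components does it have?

Checking connectivity: the graph has 2 connected component(s).
Components: [[0, 1, 2, 3], [4, 5, 6]]. The graph is NOT connected.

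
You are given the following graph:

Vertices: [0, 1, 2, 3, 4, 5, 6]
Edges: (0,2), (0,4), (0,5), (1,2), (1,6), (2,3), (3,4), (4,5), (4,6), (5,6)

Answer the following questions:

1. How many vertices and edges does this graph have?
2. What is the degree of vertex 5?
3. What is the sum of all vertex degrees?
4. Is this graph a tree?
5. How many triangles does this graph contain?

Count: 7 vertices, 10 edges.
Vertex 5 has neighbors [0, 4, 6], degree = 3.
Handshaking lemma: 2 * 10 = 20.
A tree on 7 vertices has 6 edges. This graph has 10 edges (4 extra). Not a tree.
Number of triangles = 2.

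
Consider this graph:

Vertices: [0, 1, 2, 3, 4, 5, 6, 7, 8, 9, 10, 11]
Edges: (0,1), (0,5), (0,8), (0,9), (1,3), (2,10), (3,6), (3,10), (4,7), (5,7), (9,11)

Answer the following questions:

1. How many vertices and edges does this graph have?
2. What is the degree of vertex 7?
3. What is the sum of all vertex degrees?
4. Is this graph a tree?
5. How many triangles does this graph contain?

Count: 12 vertices, 11 edges.
Vertex 7 has neighbors [4, 5], degree = 2.
Handshaking lemma: 2 * 11 = 22.
A graph is a tree iff it is connected and has exactly n-1 edges. This graph is connected (all 12 vertices in one component) and has 12-1 = 11 edges. It is a tree.
Number of triangles = 0.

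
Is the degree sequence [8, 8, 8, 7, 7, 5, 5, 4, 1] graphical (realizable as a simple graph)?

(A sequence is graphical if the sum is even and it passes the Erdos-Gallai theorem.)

Sum of degrees = 53. Sum is odd, so the sequence is NOT graphical.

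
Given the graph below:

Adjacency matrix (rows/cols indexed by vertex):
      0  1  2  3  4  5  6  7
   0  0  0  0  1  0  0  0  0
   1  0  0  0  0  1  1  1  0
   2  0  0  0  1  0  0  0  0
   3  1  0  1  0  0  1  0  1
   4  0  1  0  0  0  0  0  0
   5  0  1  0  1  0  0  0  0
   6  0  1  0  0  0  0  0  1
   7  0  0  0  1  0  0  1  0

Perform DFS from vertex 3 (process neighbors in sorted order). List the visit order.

DFS from vertex 3 (neighbors processed in ascending order):
Visit order: 3, 0, 2, 5, 1, 4, 6, 7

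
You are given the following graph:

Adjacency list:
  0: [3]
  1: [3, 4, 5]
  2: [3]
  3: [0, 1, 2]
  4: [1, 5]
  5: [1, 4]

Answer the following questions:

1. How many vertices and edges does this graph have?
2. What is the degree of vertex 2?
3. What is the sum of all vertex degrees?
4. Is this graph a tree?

Count: 6 vertices, 6 edges.
Vertex 2 has neighbors [3], degree = 1.
Handshaking lemma: 2 * 6 = 12.
A tree on 6 vertices has 5 edges. This graph has 6 edges (1 extra). Not a tree.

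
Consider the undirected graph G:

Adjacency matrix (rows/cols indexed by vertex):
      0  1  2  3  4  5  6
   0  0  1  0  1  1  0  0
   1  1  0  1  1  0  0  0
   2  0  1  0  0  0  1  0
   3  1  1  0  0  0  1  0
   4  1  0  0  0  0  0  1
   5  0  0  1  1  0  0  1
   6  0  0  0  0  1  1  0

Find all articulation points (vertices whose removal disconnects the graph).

No articulation points. The graph is biconnected.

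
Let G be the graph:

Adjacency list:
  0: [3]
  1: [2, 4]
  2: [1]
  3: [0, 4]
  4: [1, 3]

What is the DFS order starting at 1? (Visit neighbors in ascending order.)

DFS from vertex 1 (neighbors processed in ascending order):
Visit order: 1, 2, 4, 3, 0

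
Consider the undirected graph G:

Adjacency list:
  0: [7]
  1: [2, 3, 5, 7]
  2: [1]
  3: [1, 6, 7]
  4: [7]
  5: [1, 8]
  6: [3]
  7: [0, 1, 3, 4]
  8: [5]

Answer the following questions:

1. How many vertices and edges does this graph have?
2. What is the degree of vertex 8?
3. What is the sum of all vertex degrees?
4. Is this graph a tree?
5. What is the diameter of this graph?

Count: 9 vertices, 9 edges.
Vertex 8 has neighbors [5], degree = 1.
Handshaking lemma: 2 * 9 = 18.
A tree on 9 vertices has 8 edges. This graph has 9 edges (1 extra). Not a tree.
Diameter (longest shortest path) = 4.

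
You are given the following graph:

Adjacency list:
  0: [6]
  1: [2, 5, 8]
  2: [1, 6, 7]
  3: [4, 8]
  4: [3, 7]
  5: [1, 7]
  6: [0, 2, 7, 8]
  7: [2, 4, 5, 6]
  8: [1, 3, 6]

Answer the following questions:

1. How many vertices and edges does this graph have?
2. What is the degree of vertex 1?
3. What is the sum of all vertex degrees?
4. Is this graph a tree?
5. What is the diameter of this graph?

Count: 9 vertices, 12 edges.
Vertex 1 has neighbors [2, 5, 8], degree = 3.
Handshaking lemma: 2 * 12 = 24.
A tree on 9 vertices has 8 edges. This graph has 12 edges (4 extra). Not a tree.
Diameter (longest shortest path) = 3.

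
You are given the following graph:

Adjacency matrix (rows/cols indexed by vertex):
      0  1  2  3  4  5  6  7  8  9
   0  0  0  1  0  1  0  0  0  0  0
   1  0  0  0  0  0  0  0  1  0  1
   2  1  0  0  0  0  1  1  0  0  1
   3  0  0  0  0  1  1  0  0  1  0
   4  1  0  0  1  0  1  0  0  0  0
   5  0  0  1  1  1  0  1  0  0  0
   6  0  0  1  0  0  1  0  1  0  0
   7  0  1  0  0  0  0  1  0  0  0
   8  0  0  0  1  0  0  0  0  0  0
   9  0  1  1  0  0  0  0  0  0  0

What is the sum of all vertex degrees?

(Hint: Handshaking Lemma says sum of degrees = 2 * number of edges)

Count edges: 13 edges.
By Handshaking Lemma: sum of degrees = 2 * 13 = 26.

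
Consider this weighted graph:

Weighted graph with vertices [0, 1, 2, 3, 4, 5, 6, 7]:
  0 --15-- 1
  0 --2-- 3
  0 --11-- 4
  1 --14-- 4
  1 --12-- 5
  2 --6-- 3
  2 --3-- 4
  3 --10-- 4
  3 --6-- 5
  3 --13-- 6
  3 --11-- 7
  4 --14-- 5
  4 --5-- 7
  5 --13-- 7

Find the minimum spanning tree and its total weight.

Applying Kruskal's algorithm (sort edges by weight, add if no cycle):
  Add (0,3) w=2
  Add (2,4) w=3
  Add (4,7) w=5
  Add (2,3) w=6
  Add (3,5) w=6
  Skip (3,4) w=10 (creates cycle)
  Skip (0,4) w=11 (creates cycle)
  Skip (3,7) w=11 (creates cycle)
  Add (1,5) w=12
  Add (3,6) w=13
  Skip (5,7) w=13 (creates cycle)
  Skip (1,4) w=14 (creates cycle)
  Skip (4,5) w=14 (creates cycle)
  Skip (0,1) w=15 (creates cycle)
MST weight = 47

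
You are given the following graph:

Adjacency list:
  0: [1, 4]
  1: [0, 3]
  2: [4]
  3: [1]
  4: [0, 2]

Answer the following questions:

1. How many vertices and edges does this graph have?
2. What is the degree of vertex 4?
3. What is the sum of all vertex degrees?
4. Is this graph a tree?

Count: 5 vertices, 4 edges.
Vertex 4 has neighbors [0, 2], degree = 2.
Handshaking lemma: 2 * 4 = 8.
A graph is a tree iff it is connected and has exactly n-1 edges. This graph is connected (all 5 vertices in one component) and has 5-1 = 4 edges. It is a tree.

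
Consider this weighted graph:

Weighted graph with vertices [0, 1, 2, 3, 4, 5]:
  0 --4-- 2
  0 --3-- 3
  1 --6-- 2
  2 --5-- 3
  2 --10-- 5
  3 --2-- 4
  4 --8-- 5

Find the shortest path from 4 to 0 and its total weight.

Using Dijkstra's algorithm from vertex 4:
Shortest path: 4 -> 3 -> 0
Total weight: 2 + 3 = 5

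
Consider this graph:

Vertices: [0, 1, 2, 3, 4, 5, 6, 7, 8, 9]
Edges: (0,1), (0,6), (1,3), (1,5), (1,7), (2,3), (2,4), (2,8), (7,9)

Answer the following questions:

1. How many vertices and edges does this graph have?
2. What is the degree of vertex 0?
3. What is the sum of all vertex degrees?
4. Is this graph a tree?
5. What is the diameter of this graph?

Count: 10 vertices, 9 edges.
Vertex 0 has neighbors [1, 6], degree = 2.
Handshaking lemma: 2 * 9 = 18.
A graph is a tree iff it is connected and has exactly n-1 edges. This graph is connected (all 10 vertices in one component) and has 10-1 = 9 edges. It is a tree.
Diameter (longest shortest path) = 5.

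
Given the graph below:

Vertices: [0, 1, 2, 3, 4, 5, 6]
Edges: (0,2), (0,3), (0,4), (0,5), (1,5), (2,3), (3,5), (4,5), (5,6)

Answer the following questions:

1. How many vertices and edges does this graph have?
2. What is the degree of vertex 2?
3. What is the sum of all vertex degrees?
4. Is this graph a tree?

Count: 7 vertices, 9 edges.
Vertex 2 has neighbors [0, 3], degree = 2.
Handshaking lemma: 2 * 9 = 18.
A tree on 7 vertices has 6 edges. This graph has 9 edges (3 extra). Not a tree.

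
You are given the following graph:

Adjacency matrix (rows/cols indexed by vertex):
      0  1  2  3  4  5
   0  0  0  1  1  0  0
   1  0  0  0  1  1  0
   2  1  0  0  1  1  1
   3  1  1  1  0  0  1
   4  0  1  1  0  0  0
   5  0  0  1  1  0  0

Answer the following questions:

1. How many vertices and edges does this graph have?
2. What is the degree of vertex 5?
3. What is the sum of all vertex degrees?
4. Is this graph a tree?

Count: 6 vertices, 8 edges.
Vertex 5 has neighbors [2, 3], degree = 2.
Handshaking lemma: 2 * 8 = 16.
A tree on 6 vertices has 5 edges. This graph has 8 edges (3 extra). Not a tree.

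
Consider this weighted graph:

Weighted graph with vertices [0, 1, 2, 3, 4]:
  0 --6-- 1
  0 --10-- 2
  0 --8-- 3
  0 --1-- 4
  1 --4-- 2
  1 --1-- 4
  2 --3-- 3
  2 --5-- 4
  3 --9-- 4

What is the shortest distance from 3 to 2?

Using Dijkstra's algorithm from vertex 3:
Shortest path: 3 -> 2
Total weight: 3 = 3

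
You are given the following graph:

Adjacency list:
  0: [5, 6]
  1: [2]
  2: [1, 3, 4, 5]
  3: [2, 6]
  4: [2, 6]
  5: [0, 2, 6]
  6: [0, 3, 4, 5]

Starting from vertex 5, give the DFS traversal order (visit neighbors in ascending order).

DFS from vertex 5 (neighbors processed in ascending order):
Visit order: 5, 0, 6, 3, 2, 1, 4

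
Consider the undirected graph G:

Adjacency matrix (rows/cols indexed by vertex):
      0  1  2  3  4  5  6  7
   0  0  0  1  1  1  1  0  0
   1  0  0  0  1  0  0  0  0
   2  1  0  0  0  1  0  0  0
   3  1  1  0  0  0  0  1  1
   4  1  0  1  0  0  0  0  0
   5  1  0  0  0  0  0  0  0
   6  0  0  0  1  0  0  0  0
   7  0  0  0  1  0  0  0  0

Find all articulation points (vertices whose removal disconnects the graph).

An articulation point is a vertex whose removal disconnects the graph.
Articulation points: [0, 3]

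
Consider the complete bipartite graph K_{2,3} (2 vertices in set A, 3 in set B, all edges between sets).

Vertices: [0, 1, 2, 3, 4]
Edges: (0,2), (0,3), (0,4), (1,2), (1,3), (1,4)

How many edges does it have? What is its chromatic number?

K_{2,3} has 2 * 3 = 6 edges.
Bipartite graphs have chromatic number 2 (color each partition differently).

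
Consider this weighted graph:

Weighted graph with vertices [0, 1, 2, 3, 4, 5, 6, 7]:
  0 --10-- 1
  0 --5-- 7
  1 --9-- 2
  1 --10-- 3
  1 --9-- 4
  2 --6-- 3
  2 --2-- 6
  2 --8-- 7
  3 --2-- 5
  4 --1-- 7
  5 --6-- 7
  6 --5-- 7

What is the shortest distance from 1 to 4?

Using Dijkstra's algorithm from vertex 1:
Shortest path: 1 -> 4
Total weight: 9 = 9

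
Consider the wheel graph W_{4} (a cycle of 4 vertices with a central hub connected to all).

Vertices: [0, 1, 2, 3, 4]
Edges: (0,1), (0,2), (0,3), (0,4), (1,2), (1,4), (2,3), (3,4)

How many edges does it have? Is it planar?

Wheel graph W_{4}: 4 cycle edges + 4 spoke edges = 8 edges.
Total vertices: 5.
The graph is planar.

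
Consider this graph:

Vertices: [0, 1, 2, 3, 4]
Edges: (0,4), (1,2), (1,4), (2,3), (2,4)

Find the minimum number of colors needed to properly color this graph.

The graph has a maximum clique of size 3 (lower bound on chromatic number).
A valid 3-coloring: {0: 0, 1: 2, 2: 0, 3: 1, 4: 1}.
Chromatic number = 3.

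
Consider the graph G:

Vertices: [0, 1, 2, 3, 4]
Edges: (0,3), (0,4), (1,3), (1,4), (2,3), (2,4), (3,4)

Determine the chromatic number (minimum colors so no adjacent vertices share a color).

The graph has a maximum clique of size 3 (lower bound on chromatic number).
A valid 3-coloring: {0: 2, 1: 2, 2: 2, 3: 0, 4: 1}.
Chromatic number = 3.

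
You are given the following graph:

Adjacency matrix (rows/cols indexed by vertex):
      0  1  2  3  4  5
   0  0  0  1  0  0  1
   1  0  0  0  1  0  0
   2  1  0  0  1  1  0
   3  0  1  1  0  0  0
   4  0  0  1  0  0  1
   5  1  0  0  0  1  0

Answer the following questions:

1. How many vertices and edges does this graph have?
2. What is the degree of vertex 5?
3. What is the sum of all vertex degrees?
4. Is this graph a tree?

Count: 6 vertices, 6 edges.
Vertex 5 has neighbors [0, 4], degree = 2.
Handshaking lemma: 2 * 6 = 12.
A tree on 6 vertices has 5 edges. This graph has 6 edges (1 extra). Not a tree.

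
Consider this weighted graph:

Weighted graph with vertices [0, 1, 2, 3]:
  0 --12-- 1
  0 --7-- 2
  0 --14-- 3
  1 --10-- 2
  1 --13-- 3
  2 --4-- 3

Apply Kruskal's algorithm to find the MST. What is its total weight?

Applying Kruskal's algorithm (sort edges by weight, add if no cycle):
  Add (2,3) w=4
  Add (0,2) w=7
  Add (1,2) w=10
  Skip (0,1) w=12 (creates cycle)
  Skip (1,3) w=13 (creates cycle)
  Skip (0,3) w=14 (creates cycle)
MST weight = 21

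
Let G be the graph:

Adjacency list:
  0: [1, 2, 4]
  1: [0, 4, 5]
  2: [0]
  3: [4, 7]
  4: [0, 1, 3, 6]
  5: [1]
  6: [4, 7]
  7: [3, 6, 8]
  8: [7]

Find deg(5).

Vertex 5 has neighbors [1], so deg(5) = 1.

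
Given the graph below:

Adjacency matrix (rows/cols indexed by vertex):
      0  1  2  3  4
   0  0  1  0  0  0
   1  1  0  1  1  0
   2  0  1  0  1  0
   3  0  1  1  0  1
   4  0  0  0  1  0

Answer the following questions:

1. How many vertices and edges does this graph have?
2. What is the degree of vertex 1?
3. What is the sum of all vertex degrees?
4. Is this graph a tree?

Count: 5 vertices, 5 edges.
Vertex 1 has neighbors [0, 2, 3], degree = 3.
Handshaking lemma: 2 * 5 = 10.
A tree on 5 vertices has 4 edges. This graph has 5 edges (1 extra). Not a tree.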